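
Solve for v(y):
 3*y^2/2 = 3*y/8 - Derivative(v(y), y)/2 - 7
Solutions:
 v(y) = C1 - y^3 + 3*y^2/8 - 14*y


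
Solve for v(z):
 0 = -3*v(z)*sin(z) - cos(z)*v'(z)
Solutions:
 v(z) = C1*cos(z)^3


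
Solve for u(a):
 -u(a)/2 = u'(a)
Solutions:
 u(a) = C1*exp(-a/2)


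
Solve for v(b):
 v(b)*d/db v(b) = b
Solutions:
 v(b) = -sqrt(C1 + b^2)
 v(b) = sqrt(C1 + b^2)


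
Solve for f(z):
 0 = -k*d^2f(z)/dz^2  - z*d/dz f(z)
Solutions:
 f(z) = C1 + C2*sqrt(k)*erf(sqrt(2)*z*sqrt(1/k)/2)


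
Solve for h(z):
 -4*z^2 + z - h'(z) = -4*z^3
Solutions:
 h(z) = C1 + z^4 - 4*z^3/3 + z^2/2


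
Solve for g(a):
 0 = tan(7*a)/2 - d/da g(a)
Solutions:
 g(a) = C1 - log(cos(7*a))/14


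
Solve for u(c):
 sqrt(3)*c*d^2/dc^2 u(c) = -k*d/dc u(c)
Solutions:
 u(c) = C1 + c^(-sqrt(3)*re(k)/3 + 1)*(C2*sin(sqrt(3)*log(c)*Abs(im(k))/3) + C3*cos(sqrt(3)*log(c)*im(k)/3))


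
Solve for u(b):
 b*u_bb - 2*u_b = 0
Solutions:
 u(b) = C1 + C2*b^3


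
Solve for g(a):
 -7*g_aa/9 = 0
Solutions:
 g(a) = C1 + C2*a


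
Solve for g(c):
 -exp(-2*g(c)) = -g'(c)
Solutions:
 g(c) = log(-sqrt(C1 + 2*c))
 g(c) = log(C1 + 2*c)/2


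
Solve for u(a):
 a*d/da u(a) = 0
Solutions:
 u(a) = C1


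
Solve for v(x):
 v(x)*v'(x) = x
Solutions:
 v(x) = -sqrt(C1 + x^2)
 v(x) = sqrt(C1 + x^2)


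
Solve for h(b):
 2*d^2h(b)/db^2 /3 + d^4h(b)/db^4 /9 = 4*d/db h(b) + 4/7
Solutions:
 h(b) = C1 + C2*exp(2^(1/3)*b*(-(9 + sqrt(83))^(1/3) + 2^(1/3)/(9 + sqrt(83))^(1/3))/2)*sin(2^(1/3)*sqrt(3)*b*(2^(1/3)/(9 + sqrt(83))^(1/3) + (9 + sqrt(83))^(1/3))/2) + C3*exp(2^(1/3)*b*(-(9 + sqrt(83))^(1/3) + 2^(1/3)/(9 + sqrt(83))^(1/3))/2)*cos(2^(1/3)*sqrt(3)*b*(2^(1/3)/(9 + sqrt(83))^(1/3) + (9 + sqrt(83))^(1/3))/2) + C4*exp(-2^(1/3)*b*(-(9 + sqrt(83))^(1/3) + 2^(1/3)/(9 + sqrt(83))^(1/3))) - b/7


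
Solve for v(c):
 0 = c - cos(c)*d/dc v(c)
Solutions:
 v(c) = C1 + Integral(c/cos(c), c)


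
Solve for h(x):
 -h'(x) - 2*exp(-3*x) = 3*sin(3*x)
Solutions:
 h(x) = C1 + cos(3*x) + 2*exp(-3*x)/3


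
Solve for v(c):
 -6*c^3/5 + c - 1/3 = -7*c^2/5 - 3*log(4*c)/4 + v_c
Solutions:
 v(c) = C1 - 3*c^4/10 + 7*c^3/15 + c^2/2 + 3*c*log(c)/4 - 13*c/12 + 3*c*log(2)/2


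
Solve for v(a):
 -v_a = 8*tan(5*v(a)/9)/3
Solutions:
 v(a) = -9*asin(C1*exp(-40*a/27))/5 + 9*pi/5
 v(a) = 9*asin(C1*exp(-40*a/27))/5


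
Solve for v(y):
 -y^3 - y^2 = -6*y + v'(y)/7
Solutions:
 v(y) = C1 - 7*y^4/4 - 7*y^3/3 + 21*y^2


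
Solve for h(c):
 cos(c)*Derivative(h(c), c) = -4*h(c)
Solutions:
 h(c) = C1*(sin(c)^2 - 2*sin(c) + 1)/(sin(c)^2 + 2*sin(c) + 1)


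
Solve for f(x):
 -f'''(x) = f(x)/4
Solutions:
 f(x) = C3*exp(-2^(1/3)*x/2) + (C1*sin(2^(1/3)*sqrt(3)*x/4) + C2*cos(2^(1/3)*sqrt(3)*x/4))*exp(2^(1/3)*x/4)


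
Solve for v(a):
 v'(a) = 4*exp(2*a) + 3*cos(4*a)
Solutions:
 v(a) = C1 + 2*exp(2*a) + 3*sin(4*a)/4


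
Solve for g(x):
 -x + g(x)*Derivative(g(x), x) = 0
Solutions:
 g(x) = -sqrt(C1 + x^2)
 g(x) = sqrt(C1 + x^2)


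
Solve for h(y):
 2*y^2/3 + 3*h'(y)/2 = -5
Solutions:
 h(y) = C1 - 4*y^3/27 - 10*y/3


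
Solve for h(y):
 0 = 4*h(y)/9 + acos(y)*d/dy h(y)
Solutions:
 h(y) = C1*exp(-4*Integral(1/acos(y), y)/9)


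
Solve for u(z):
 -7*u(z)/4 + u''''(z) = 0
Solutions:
 u(z) = C1*exp(-sqrt(2)*7^(1/4)*z/2) + C2*exp(sqrt(2)*7^(1/4)*z/2) + C3*sin(sqrt(2)*7^(1/4)*z/2) + C4*cos(sqrt(2)*7^(1/4)*z/2)


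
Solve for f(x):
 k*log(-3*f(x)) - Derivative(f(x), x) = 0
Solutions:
 Integral(1/(log(-_y) + log(3)), (_y, f(x))) = C1 + k*x


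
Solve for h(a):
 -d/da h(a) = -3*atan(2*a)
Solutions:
 h(a) = C1 + 3*a*atan(2*a) - 3*log(4*a^2 + 1)/4


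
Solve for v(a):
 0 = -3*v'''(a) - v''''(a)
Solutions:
 v(a) = C1 + C2*a + C3*a^2 + C4*exp(-3*a)


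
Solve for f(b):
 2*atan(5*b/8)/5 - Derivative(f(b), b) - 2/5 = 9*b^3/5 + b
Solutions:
 f(b) = C1 - 9*b^4/20 - b^2/2 + 2*b*atan(5*b/8)/5 - 2*b/5 - 8*log(25*b^2 + 64)/25


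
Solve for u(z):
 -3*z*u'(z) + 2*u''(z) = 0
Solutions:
 u(z) = C1 + C2*erfi(sqrt(3)*z/2)


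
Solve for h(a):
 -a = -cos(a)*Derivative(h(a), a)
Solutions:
 h(a) = C1 + Integral(a/cos(a), a)


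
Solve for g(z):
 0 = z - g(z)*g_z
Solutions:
 g(z) = -sqrt(C1 + z^2)
 g(z) = sqrt(C1 + z^2)


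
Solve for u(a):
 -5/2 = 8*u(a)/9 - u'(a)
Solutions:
 u(a) = C1*exp(8*a/9) - 45/16


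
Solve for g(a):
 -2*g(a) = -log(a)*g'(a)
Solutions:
 g(a) = C1*exp(2*li(a))


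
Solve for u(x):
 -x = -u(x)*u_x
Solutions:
 u(x) = -sqrt(C1 + x^2)
 u(x) = sqrt(C1 + x^2)


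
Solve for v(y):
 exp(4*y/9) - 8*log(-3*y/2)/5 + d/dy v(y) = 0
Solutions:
 v(y) = C1 + 8*y*log(-y)/5 + 8*y*(-1 - log(2) + log(3))/5 - 9*exp(4*y/9)/4


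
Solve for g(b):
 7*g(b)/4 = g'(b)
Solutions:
 g(b) = C1*exp(7*b/4)


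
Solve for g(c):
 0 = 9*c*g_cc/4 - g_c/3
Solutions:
 g(c) = C1 + C2*c^(31/27)


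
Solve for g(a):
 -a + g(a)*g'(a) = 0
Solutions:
 g(a) = -sqrt(C1 + a^2)
 g(a) = sqrt(C1 + a^2)


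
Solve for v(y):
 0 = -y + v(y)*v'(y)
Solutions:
 v(y) = -sqrt(C1 + y^2)
 v(y) = sqrt(C1 + y^2)


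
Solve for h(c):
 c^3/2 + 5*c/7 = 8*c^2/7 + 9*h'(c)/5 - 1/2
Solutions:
 h(c) = C1 + 5*c^4/72 - 40*c^3/189 + 25*c^2/126 + 5*c/18


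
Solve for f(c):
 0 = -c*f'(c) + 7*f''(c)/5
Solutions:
 f(c) = C1 + C2*erfi(sqrt(70)*c/14)


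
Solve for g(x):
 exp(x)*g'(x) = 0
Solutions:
 g(x) = C1


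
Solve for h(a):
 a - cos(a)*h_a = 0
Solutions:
 h(a) = C1 + Integral(a/cos(a), a)


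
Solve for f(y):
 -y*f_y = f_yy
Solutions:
 f(y) = C1 + C2*erf(sqrt(2)*y/2)


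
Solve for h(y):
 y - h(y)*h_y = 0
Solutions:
 h(y) = -sqrt(C1 + y^2)
 h(y) = sqrt(C1 + y^2)


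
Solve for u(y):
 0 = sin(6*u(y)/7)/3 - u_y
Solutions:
 -y/3 + 7*log(cos(6*u(y)/7) - 1)/12 - 7*log(cos(6*u(y)/7) + 1)/12 = C1


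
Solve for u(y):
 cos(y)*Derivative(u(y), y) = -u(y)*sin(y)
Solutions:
 u(y) = C1*cos(y)


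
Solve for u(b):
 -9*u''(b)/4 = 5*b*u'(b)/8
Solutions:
 u(b) = C1 + C2*erf(sqrt(5)*b/6)


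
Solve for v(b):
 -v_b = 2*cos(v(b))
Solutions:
 v(b) = pi - asin((C1 + exp(4*b))/(C1 - exp(4*b)))
 v(b) = asin((C1 + exp(4*b))/(C1 - exp(4*b)))


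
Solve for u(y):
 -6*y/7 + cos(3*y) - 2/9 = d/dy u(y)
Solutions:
 u(y) = C1 - 3*y^2/7 - 2*y/9 + sin(3*y)/3


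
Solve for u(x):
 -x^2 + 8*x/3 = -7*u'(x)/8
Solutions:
 u(x) = C1 + 8*x^3/21 - 32*x^2/21


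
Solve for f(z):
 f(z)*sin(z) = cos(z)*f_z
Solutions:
 f(z) = C1/cos(z)


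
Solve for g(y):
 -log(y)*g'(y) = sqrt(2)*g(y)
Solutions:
 g(y) = C1*exp(-sqrt(2)*li(y))


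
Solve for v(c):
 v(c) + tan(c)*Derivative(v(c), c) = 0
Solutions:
 v(c) = C1/sin(c)


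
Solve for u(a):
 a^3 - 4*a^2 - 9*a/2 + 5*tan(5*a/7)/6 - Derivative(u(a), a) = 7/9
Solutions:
 u(a) = C1 + a^4/4 - 4*a^3/3 - 9*a^2/4 - 7*a/9 - 7*log(cos(5*a/7))/6


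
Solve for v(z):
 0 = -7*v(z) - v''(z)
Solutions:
 v(z) = C1*sin(sqrt(7)*z) + C2*cos(sqrt(7)*z)


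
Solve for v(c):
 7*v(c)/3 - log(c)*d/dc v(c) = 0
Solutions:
 v(c) = C1*exp(7*li(c)/3)


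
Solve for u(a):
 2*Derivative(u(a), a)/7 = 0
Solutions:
 u(a) = C1


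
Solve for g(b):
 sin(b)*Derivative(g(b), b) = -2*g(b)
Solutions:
 g(b) = C1*(cos(b) + 1)/(cos(b) - 1)


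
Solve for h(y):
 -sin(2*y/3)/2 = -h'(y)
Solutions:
 h(y) = C1 - 3*cos(2*y/3)/4


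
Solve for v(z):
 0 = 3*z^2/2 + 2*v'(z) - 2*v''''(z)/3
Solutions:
 v(z) = C1 + C4*exp(3^(1/3)*z) - z^3/4 + (C2*sin(3^(5/6)*z/2) + C3*cos(3^(5/6)*z/2))*exp(-3^(1/3)*z/2)


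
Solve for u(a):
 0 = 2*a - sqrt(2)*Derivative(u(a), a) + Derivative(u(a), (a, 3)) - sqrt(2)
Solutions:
 u(a) = C1 + C2*exp(-2^(1/4)*a) + C3*exp(2^(1/4)*a) + sqrt(2)*a^2/2 - a


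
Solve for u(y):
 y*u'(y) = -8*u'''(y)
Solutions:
 u(y) = C1 + Integral(C2*airyai(-y/2) + C3*airybi(-y/2), y)


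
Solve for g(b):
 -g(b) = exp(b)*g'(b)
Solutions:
 g(b) = C1*exp(exp(-b))


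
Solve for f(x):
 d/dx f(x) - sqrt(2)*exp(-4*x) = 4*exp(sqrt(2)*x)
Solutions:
 f(x) = C1 + 2*sqrt(2)*exp(sqrt(2)*x) - sqrt(2)*exp(-4*x)/4


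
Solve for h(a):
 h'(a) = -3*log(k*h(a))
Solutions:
 li(k*h(a))/k = C1 - 3*a


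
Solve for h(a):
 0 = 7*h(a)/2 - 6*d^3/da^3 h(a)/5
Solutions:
 h(a) = C3*exp(630^(1/3)*a/6) + (C1*sin(3^(1/6)*70^(1/3)*a/4) + C2*cos(3^(1/6)*70^(1/3)*a/4))*exp(-630^(1/3)*a/12)


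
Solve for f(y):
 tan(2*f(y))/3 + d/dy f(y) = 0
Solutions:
 f(y) = -asin(C1*exp(-2*y/3))/2 + pi/2
 f(y) = asin(C1*exp(-2*y/3))/2


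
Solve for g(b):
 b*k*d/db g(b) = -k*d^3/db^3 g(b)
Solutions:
 g(b) = C1 + Integral(C2*airyai(-b) + C3*airybi(-b), b)


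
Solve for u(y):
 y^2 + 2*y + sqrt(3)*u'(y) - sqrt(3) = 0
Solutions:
 u(y) = C1 - sqrt(3)*y^3/9 - sqrt(3)*y^2/3 + y


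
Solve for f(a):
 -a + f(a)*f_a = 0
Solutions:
 f(a) = -sqrt(C1 + a^2)
 f(a) = sqrt(C1 + a^2)


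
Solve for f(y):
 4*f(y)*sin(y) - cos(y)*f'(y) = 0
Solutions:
 f(y) = C1/cos(y)^4


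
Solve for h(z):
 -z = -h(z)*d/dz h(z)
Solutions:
 h(z) = -sqrt(C1 + z^2)
 h(z) = sqrt(C1 + z^2)


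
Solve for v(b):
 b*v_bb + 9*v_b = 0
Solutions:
 v(b) = C1 + C2/b^8


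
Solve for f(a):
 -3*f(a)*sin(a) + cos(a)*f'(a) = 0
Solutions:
 f(a) = C1/cos(a)^3


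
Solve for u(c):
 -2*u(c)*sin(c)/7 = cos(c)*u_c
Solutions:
 u(c) = C1*cos(c)^(2/7)


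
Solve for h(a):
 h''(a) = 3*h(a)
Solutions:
 h(a) = C1*exp(-sqrt(3)*a) + C2*exp(sqrt(3)*a)


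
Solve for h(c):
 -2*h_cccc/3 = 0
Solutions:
 h(c) = C1 + C2*c + C3*c^2 + C4*c^3


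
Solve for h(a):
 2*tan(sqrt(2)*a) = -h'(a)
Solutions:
 h(a) = C1 + sqrt(2)*log(cos(sqrt(2)*a))


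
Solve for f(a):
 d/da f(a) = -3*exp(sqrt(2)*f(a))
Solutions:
 f(a) = sqrt(2)*(2*log(1/(C1 + 3*a)) - log(2))/4


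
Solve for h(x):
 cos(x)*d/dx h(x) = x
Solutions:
 h(x) = C1 + Integral(x/cos(x), x)


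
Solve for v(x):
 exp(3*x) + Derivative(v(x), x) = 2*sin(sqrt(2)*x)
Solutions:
 v(x) = C1 - exp(3*x)/3 - sqrt(2)*cos(sqrt(2)*x)


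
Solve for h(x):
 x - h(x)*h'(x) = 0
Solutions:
 h(x) = -sqrt(C1 + x^2)
 h(x) = sqrt(C1 + x^2)


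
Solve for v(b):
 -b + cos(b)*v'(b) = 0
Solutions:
 v(b) = C1 + Integral(b/cos(b), b)


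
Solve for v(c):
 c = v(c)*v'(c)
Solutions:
 v(c) = -sqrt(C1 + c^2)
 v(c) = sqrt(C1 + c^2)


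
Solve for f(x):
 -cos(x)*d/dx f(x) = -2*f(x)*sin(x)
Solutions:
 f(x) = C1/cos(x)^2


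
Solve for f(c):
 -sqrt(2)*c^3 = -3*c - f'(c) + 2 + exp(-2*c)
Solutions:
 f(c) = C1 + sqrt(2)*c^4/4 - 3*c^2/2 + 2*c - exp(-2*c)/2


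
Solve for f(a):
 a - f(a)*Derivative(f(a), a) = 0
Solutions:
 f(a) = -sqrt(C1 + a^2)
 f(a) = sqrt(C1 + a^2)


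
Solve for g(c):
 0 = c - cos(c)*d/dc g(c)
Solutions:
 g(c) = C1 + Integral(c/cos(c), c)


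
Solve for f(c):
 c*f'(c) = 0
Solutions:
 f(c) = C1


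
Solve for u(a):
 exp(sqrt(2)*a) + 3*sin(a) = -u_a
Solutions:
 u(a) = C1 - sqrt(2)*exp(sqrt(2)*a)/2 + 3*cos(a)


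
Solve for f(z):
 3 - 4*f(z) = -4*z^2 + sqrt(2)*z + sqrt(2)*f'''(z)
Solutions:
 f(z) = C3*exp(-sqrt(2)*z) + z^2 - sqrt(2)*z/4 + (C1*sin(sqrt(6)*z/2) + C2*cos(sqrt(6)*z/2))*exp(sqrt(2)*z/2) + 3/4


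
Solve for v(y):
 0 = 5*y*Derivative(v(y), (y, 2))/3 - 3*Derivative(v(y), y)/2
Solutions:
 v(y) = C1 + C2*y^(19/10)


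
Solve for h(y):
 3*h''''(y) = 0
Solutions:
 h(y) = C1 + C2*y + C3*y^2 + C4*y^3


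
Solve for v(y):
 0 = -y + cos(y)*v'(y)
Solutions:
 v(y) = C1 + Integral(y/cos(y), y)


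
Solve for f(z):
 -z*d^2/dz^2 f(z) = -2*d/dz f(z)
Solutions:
 f(z) = C1 + C2*z^3


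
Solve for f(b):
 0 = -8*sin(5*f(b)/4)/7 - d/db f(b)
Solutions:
 8*b/7 + 2*log(cos(5*f(b)/4) - 1)/5 - 2*log(cos(5*f(b)/4) + 1)/5 = C1


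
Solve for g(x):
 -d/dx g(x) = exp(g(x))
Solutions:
 g(x) = log(1/(C1 + x))


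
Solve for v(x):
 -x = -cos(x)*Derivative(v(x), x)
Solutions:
 v(x) = C1 + Integral(x/cos(x), x)


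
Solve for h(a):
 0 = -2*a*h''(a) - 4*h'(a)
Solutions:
 h(a) = C1 + C2/a


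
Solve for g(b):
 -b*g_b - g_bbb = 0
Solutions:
 g(b) = C1 + Integral(C2*airyai(-b) + C3*airybi(-b), b)


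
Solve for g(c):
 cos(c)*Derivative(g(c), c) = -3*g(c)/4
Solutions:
 g(c) = C1*(sin(c) - 1)^(3/8)/(sin(c) + 1)^(3/8)


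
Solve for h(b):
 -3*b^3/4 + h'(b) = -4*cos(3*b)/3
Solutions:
 h(b) = C1 + 3*b^4/16 - 4*sin(3*b)/9


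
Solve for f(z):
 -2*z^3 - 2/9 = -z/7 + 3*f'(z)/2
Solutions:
 f(z) = C1 - z^4/3 + z^2/21 - 4*z/27


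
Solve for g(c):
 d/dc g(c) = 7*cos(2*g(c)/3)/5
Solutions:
 -7*c/5 - 3*log(sin(2*g(c)/3) - 1)/4 + 3*log(sin(2*g(c)/3) + 1)/4 = C1


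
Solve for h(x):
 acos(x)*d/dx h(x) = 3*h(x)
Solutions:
 h(x) = C1*exp(3*Integral(1/acos(x), x))


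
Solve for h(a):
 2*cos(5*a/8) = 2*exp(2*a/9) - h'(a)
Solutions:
 h(a) = C1 + 9*exp(2*a/9) - 16*sin(5*a/8)/5


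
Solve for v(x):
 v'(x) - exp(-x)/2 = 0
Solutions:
 v(x) = C1 - exp(-x)/2


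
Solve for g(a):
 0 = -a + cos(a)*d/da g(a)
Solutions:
 g(a) = C1 + Integral(a/cos(a), a)


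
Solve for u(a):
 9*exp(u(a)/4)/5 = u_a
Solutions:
 u(a) = 4*log(-1/(C1 + 9*a)) + 4*log(20)


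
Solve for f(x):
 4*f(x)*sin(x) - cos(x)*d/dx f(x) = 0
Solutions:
 f(x) = C1/cos(x)^4


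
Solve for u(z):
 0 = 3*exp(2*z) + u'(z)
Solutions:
 u(z) = C1 - 3*exp(2*z)/2


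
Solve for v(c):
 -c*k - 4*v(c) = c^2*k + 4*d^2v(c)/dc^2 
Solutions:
 v(c) = C1*sin(c) + C2*cos(c) - c^2*k/4 - c*k/4 + k/2


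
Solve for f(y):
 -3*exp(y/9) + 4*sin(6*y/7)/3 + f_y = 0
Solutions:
 f(y) = C1 + 27*exp(y/9) + 14*cos(6*y/7)/9


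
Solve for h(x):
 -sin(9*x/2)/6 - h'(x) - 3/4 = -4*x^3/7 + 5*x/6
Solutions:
 h(x) = C1 + x^4/7 - 5*x^2/12 - 3*x/4 + cos(9*x/2)/27


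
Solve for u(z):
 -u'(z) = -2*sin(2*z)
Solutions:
 u(z) = C1 - cos(2*z)


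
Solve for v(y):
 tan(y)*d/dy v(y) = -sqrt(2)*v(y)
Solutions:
 v(y) = C1/sin(y)^(sqrt(2))


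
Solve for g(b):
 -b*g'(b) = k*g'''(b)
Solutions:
 g(b) = C1 + Integral(C2*airyai(b*(-1/k)^(1/3)) + C3*airybi(b*(-1/k)^(1/3)), b)


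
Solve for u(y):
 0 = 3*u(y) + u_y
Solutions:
 u(y) = C1*exp(-3*y)


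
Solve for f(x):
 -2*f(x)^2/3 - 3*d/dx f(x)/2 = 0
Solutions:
 f(x) = 9/(C1 + 4*x)


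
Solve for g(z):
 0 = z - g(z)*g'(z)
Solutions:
 g(z) = -sqrt(C1 + z^2)
 g(z) = sqrt(C1 + z^2)


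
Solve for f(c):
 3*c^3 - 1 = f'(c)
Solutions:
 f(c) = C1 + 3*c^4/4 - c


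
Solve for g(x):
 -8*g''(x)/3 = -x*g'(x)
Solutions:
 g(x) = C1 + C2*erfi(sqrt(3)*x/4)


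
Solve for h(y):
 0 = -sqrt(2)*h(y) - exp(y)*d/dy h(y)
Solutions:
 h(y) = C1*exp(sqrt(2)*exp(-y))


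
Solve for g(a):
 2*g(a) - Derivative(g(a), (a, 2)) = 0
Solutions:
 g(a) = C1*exp(-sqrt(2)*a) + C2*exp(sqrt(2)*a)


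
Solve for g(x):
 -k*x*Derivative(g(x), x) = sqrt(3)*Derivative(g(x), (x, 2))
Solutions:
 g(x) = Piecewise((-sqrt(2)*3^(1/4)*sqrt(pi)*C1*erf(sqrt(2)*3^(3/4)*sqrt(k)*x/6)/(2*sqrt(k)) - C2, (k > 0) | (k < 0)), (-C1*x - C2, True))


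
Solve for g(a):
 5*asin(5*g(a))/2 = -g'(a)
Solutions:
 Integral(1/asin(5*_y), (_y, g(a))) = C1 - 5*a/2


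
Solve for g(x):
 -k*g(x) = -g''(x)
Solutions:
 g(x) = C1*exp(-sqrt(k)*x) + C2*exp(sqrt(k)*x)


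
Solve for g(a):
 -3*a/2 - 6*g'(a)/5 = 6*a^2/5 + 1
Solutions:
 g(a) = C1 - a^3/3 - 5*a^2/8 - 5*a/6


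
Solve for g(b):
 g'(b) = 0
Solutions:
 g(b) = C1


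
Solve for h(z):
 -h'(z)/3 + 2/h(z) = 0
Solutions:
 h(z) = -sqrt(C1 + 12*z)
 h(z) = sqrt(C1 + 12*z)


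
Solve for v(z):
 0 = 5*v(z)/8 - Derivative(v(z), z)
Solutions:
 v(z) = C1*exp(5*z/8)


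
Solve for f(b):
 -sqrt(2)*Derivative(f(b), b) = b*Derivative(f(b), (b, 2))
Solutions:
 f(b) = C1 + C2*b^(1 - sqrt(2))


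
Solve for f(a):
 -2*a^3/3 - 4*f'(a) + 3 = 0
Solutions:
 f(a) = C1 - a^4/24 + 3*a/4


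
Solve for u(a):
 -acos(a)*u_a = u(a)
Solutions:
 u(a) = C1*exp(-Integral(1/acos(a), a))


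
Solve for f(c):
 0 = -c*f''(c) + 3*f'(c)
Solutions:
 f(c) = C1 + C2*c^4


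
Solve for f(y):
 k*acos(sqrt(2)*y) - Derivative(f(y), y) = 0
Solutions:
 f(y) = C1 + k*(y*acos(sqrt(2)*y) - sqrt(2)*sqrt(1 - 2*y^2)/2)


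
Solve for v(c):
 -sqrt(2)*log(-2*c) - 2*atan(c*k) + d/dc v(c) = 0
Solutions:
 v(c) = C1 + sqrt(2)*c*(log(-c) - 1) + sqrt(2)*c*log(2) + 2*Piecewise((c*atan(c*k) - log(c^2*k^2 + 1)/(2*k), Ne(k, 0)), (0, True))


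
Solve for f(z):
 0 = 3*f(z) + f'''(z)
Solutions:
 f(z) = C3*exp(-3^(1/3)*z) + (C1*sin(3^(5/6)*z/2) + C2*cos(3^(5/6)*z/2))*exp(3^(1/3)*z/2)


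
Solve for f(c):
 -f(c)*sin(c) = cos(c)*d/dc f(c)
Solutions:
 f(c) = C1*cos(c)


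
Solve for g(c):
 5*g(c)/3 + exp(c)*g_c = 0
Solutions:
 g(c) = C1*exp(5*exp(-c)/3)


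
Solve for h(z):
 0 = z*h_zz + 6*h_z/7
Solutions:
 h(z) = C1 + C2*z^(1/7)


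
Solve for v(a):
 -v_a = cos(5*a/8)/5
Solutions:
 v(a) = C1 - 8*sin(5*a/8)/25


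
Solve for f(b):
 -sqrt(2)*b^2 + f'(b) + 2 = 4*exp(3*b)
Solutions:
 f(b) = C1 + sqrt(2)*b^3/3 - 2*b + 4*exp(3*b)/3


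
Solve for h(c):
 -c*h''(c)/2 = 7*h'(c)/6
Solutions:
 h(c) = C1 + C2/c^(4/3)


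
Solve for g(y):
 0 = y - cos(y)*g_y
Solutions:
 g(y) = C1 + Integral(y/cos(y), y)


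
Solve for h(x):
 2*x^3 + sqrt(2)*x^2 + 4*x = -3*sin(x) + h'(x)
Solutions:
 h(x) = C1 + x^4/2 + sqrt(2)*x^3/3 + 2*x^2 - 3*cos(x)


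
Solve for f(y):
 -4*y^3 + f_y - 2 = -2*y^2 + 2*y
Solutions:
 f(y) = C1 + y^4 - 2*y^3/3 + y^2 + 2*y


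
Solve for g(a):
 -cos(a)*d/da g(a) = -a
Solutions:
 g(a) = C1 + Integral(a/cos(a), a)


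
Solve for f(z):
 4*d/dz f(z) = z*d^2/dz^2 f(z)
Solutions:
 f(z) = C1 + C2*z^5


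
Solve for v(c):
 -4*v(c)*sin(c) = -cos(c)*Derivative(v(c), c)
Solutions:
 v(c) = C1/cos(c)^4


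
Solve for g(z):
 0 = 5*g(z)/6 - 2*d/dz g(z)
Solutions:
 g(z) = C1*exp(5*z/12)


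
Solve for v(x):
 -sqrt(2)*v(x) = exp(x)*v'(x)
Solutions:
 v(x) = C1*exp(sqrt(2)*exp(-x))


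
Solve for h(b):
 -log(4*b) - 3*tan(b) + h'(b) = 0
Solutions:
 h(b) = C1 + b*log(b) - b + 2*b*log(2) - 3*log(cos(b))


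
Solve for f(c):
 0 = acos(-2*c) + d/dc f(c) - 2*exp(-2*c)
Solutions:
 f(c) = C1 - c*acos(-2*c) - sqrt(1 - 4*c^2)/2 - exp(-2*c)


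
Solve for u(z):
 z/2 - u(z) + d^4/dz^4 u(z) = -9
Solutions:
 u(z) = C1*exp(-z) + C2*exp(z) + C3*sin(z) + C4*cos(z) + z/2 + 9


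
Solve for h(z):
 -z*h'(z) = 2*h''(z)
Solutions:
 h(z) = C1 + C2*erf(z/2)


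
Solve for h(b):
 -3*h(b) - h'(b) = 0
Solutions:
 h(b) = C1*exp(-3*b)


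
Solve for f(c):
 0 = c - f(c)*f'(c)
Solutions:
 f(c) = -sqrt(C1 + c^2)
 f(c) = sqrt(C1 + c^2)


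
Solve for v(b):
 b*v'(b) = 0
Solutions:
 v(b) = C1


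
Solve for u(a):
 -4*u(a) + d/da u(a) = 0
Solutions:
 u(a) = C1*exp(4*a)


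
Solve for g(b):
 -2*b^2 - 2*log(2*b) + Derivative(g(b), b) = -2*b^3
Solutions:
 g(b) = C1 - b^4/2 + 2*b^3/3 + 2*b*log(b) - 2*b + b*log(4)


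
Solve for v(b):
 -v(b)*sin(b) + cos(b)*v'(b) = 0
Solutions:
 v(b) = C1/cos(b)


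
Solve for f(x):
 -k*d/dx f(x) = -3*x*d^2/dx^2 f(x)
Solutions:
 f(x) = C1 + x^(re(k)/3 + 1)*(C2*sin(log(x)*Abs(im(k))/3) + C3*cos(log(x)*im(k)/3))


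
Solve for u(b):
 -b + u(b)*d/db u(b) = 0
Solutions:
 u(b) = -sqrt(C1 + b^2)
 u(b) = sqrt(C1 + b^2)


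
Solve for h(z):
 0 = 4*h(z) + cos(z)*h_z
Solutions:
 h(z) = C1*(sin(z)^2 - 2*sin(z) + 1)/(sin(z)^2 + 2*sin(z) + 1)


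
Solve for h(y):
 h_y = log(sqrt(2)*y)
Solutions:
 h(y) = C1 + y*log(y) - y + y*log(2)/2


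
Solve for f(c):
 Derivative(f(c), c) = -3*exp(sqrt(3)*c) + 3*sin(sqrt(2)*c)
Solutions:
 f(c) = C1 - sqrt(3)*exp(sqrt(3)*c) - 3*sqrt(2)*cos(sqrt(2)*c)/2


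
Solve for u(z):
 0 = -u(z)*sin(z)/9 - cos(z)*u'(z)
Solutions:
 u(z) = C1*cos(z)^(1/9)


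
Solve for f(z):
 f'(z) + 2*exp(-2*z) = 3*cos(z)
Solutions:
 f(z) = C1 + 3*sin(z) + exp(-2*z)


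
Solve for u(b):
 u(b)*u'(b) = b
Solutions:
 u(b) = -sqrt(C1 + b^2)
 u(b) = sqrt(C1 + b^2)


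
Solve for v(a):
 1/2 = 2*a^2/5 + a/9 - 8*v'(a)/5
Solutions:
 v(a) = C1 + a^3/12 + 5*a^2/144 - 5*a/16


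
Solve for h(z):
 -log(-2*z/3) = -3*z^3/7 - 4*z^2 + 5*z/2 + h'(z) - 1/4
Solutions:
 h(z) = C1 + 3*z^4/28 + 4*z^3/3 - 5*z^2/4 - z*log(-z) + z*(-log(2) + log(3) + 5/4)


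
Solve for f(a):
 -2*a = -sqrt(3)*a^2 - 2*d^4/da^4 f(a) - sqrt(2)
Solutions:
 f(a) = C1 + C2*a + C3*a^2 + C4*a^3 - sqrt(3)*a^6/720 + a^5/120 - sqrt(2)*a^4/48


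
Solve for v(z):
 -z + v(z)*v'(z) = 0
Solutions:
 v(z) = -sqrt(C1 + z^2)
 v(z) = sqrt(C1 + z^2)


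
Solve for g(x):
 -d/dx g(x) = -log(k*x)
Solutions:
 g(x) = C1 + x*log(k*x) - x


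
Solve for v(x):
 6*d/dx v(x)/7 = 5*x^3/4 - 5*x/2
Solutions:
 v(x) = C1 + 35*x^4/96 - 35*x^2/24


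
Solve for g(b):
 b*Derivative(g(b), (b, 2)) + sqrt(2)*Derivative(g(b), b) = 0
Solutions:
 g(b) = C1 + C2*b^(1 - sqrt(2))


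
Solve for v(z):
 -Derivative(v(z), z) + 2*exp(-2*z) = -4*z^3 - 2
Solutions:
 v(z) = C1 + z^4 + 2*z - exp(-2*z)


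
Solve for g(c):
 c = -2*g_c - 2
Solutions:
 g(c) = C1 - c^2/4 - c


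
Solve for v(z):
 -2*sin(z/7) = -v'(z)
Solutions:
 v(z) = C1 - 14*cos(z/7)


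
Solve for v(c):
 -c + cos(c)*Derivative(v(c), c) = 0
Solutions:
 v(c) = C1 + Integral(c/cos(c), c)


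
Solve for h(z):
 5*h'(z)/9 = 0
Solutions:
 h(z) = C1


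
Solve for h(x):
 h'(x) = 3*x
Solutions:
 h(x) = C1 + 3*x^2/2


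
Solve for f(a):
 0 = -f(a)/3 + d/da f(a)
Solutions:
 f(a) = C1*exp(a/3)


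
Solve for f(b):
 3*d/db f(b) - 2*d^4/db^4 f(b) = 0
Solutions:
 f(b) = C1 + C4*exp(2^(2/3)*3^(1/3)*b/2) + (C2*sin(2^(2/3)*3^(5/6)*b/4) + C3*cos(2^(2/3)*3^(5/6)*b/4))*exp(-2^(2/3)*3^(1/3)*b/4)


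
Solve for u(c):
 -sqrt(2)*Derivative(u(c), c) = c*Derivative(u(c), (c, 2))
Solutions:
 u(c) = C1 + C2*c^(1 - sqrt(2))


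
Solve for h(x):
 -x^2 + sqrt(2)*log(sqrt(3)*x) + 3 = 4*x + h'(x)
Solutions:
 h(x) = C1 - x^3/3 - 2*x^2 + sqrt(2)*x*log(x) - sqrt(2)*x + sqrt(2)*x*log(3)/2 + 3*x


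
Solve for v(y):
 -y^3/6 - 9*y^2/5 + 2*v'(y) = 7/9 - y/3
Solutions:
 v(y) = C1 + y^4/48 + 3*y^3/10 - y^2/12 + 7*y/18


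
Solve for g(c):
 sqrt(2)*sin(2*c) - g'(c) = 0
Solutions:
 g(c) = C1 - sqrt(2)*cos(2*c)/2


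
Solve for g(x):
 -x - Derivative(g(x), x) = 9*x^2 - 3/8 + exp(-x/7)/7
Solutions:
 g(x) = C1 - 3*x^3 - x^2/2 + 3*x/8 + exp(-x/7)


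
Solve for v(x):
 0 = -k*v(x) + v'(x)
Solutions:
 v(x) = C1*exp(k*x)


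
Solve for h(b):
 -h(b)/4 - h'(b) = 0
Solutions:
 h(b) = C1*exp(-b/4)


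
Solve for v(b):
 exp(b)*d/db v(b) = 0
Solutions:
 v(b) = C1


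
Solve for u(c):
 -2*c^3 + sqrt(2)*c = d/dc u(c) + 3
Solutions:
 u(c) = C1 - c^4/2 + sqrt(2)*c^2/2 - 3*c


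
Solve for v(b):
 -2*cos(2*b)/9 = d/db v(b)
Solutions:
 v(b) = C1 - sin(2*b)/9


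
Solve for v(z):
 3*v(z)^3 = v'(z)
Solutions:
 v(z) = -sqrt(2)*sqrt(-1/(C1 + 3*z))/2
 v(z) = sqrt(2)*sqrt(-1/(C1 + 3*z))/2


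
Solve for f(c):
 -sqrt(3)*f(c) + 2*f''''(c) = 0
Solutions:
 f(c) = C1*exp(-2^(3/4)*3^(1/8)*c/2) + C2*exp(2^(3/4)*3^(1/8)*c/2) + C3*sin(2^(3/4)*3^(1/8)*c/2) + C4*cos(2^(3/4)*3^(1/8)*c/2)


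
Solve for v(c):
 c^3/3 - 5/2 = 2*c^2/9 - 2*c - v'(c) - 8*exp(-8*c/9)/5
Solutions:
 v(c) = C1 - c^4/12 + 2*c^3/27 - c^2 + 5*c/2 + 9*exp(-8*c/9)/5


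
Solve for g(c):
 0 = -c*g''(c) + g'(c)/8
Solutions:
 g(c) = C1 + C2*c^(9/8)


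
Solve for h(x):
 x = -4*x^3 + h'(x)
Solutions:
 h(x) = C1 + x^4 + x^2/2


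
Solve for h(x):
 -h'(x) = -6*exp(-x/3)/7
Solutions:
 h(x) = C1 - 18*exp(-x/3)/7


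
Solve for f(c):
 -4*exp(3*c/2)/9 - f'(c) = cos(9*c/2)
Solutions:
 f(c) = C1 - 8*exp(3*c/2)/27 - 2*sin(9*c/2)/9


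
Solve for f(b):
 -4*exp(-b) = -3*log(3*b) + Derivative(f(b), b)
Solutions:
 f(b) = C1 + 3*b*log(b) + 3*b*(-1 + log(3)) + 4*exp(-b)


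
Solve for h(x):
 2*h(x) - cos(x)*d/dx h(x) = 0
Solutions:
 h(x) = C1*(sin(x) + 1)/(sin(x) - 1)


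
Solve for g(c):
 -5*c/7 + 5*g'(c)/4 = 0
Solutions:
 g(c) = C1 + 2*c^2/7


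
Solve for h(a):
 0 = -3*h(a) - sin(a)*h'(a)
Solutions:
 h(a) = C1*(cos(a) + 1)^(3/2)/(cos(a) - 1)^(3/2)


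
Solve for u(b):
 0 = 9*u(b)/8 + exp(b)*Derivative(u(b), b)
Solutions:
 u(b) = C1*exp(9*exp(-b)/8)


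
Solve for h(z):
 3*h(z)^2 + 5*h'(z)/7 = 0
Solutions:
 h(z) = 5/(C1 + 21*z)


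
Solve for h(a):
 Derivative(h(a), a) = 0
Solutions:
 h(a) = C1


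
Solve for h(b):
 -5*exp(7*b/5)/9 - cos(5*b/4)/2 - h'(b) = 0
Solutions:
 h(b) = C1 - 25*exp(7*b/5)/63 - 2*sin(5*b/4)/5


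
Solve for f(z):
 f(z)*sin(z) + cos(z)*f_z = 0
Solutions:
 f(z) = C1*cos(z)


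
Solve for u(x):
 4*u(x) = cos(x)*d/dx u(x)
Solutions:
 u(x) = C1*(sin(x)^2 + 2*sin(x) + 1)/(sin(x)^2 - 2*sin(x) + 1)


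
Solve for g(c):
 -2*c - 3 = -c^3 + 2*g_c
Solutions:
 g(c) = C1 + c^4/8 - c^2/2 - 3*c/2


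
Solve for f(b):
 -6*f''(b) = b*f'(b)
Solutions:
 f(b) = C1 + C2*erf(sqrt(3)*b/6)


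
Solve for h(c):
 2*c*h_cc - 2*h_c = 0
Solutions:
 h(c) = C1 + C2*c^2


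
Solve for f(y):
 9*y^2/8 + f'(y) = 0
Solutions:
 f(y) = C1 - 3*y^3/8


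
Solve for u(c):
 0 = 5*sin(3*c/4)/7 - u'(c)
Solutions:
 u(c) = C1 - 20*cos(3*c/4)/21


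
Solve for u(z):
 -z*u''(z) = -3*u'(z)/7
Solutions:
 u(z) = C1 + C2*z^(10/7)


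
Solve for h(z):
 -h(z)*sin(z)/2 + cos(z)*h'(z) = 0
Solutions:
 h(z) = C1/sqrt(cos(z))


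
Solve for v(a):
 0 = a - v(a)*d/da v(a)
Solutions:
 v(a) = -sqrt(C1 + a^2)
 v(a) = sqrt(C1 + a^2)


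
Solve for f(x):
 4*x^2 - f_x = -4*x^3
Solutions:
 f(x) = C1 + x^4 + 4*x^3/3


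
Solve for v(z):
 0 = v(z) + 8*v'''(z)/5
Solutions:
 v(z) = C3*exp(-5^(1/3)*z/2) + (C1*sin(sqrt(3)*5^(1/3)*z/4) + C2*cos(sqrt(3)*5^(1/3)*z/4))*exp(5^(1/3)*z/4)


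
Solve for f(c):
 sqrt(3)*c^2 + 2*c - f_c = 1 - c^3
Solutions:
 f(c) = C1 + c^4/4 + sqrt(3)*c^3/3 + c^2 - c


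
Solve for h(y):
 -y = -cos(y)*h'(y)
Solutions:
 h(y) = C1 + Integral(y/cos(y), y)


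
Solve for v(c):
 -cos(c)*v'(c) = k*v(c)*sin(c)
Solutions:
 v(c) = C1*exp(k*log(cos(c)))


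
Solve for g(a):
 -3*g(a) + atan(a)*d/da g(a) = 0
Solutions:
 g(a) = C1*exp(3*Integral(1/atan(a), a))


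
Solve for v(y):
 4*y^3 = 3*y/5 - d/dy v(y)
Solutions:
 v(y) = C1 - y^4 + 3*y^2/10


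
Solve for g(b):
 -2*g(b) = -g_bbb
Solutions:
 g(b) = C3*exp(2^(1/3)*b) + (C1*sin(2^(1/3)*sqrt(3)*b/2) + C2*cos(2^(1/3)*sqrt(3)*b/2))*exp(-2^(1/3)*b/2)


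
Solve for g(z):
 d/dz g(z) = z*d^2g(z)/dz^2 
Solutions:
 g(z) = C1 + C2*z^2


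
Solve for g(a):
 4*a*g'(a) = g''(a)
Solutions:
 g(a) = C1 + C2*erfi(sqrt(2)*a)


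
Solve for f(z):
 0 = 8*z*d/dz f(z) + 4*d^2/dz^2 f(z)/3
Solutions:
 f(z) = C1 + C2*erf(sqrt(3)*z)


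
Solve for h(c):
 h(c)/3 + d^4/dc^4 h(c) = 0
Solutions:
 h(c) = (C1*sin(sqrt(2)*3^(3/4)*c/6) + C2*cos(sqrt(2)*3^(3/4)*c/6))*exp(-sqrt(2)*3^(3/4)*c/6) + (C3*sin(sqrt(2)*3^(3/4)*c/6) + C4*cos(sqrt(2)*3^(3/4)*c/6))*exp(sqrt(2)*3^(3/4)*c/6)


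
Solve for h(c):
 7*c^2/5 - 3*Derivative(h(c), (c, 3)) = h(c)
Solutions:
 h(c) = C3*exp(-3^(2/3)*c/3) + 7*c^2/5 + (C1*sin(3^(1/6)*c/2) + C2*cos(3^(1/6)*c/2))*exp(3^(2/3)*c/6)


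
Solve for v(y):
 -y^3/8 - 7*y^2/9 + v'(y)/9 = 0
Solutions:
 v(y) = C1 + 9*y^4/32 + 7*y^3/3


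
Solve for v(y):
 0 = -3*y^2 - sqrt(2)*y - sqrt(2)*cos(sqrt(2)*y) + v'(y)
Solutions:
 v(y) = C1 + y^3 + sqrt(2)*y^2/2 + sin(sqrt(2)*y)


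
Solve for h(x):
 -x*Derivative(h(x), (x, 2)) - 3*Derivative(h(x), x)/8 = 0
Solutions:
 h(x) = C1 + C2*x^(5/8)


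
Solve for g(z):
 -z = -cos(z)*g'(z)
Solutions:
 g(z) = C1 + Integral(z/cos(z), z)


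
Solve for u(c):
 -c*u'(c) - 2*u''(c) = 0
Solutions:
 u(c) = C1 + C2*erf(c/2)


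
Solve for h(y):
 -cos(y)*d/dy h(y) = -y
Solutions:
 h(y) = C1 + Integral(y/cos(y), y)


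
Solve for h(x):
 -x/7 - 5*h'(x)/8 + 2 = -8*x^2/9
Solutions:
 h(x) = C1 + 64*x^3/135 - 4*x^2/35 + 16*x/5


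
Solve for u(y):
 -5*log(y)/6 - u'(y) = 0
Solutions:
 u(y) = C1 - 5*y*log(y)/6 + 5*y/6


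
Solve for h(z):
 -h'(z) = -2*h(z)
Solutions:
 h(z) = C1*exp(2*z)


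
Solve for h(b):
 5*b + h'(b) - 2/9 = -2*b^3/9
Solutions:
 h(b) = C1 - b^4/18 - 5*b^2/2 + 2*b/9


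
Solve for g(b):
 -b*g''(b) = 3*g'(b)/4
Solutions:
 g(b) = C1 + C2*b^(1/4)


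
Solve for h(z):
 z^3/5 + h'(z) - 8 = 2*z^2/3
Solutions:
 h(z) = C1 - z^4/20 + 2*z^3/9 + 8*z


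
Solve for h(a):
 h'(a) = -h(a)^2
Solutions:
 h(a) = 1/(C1 + a)


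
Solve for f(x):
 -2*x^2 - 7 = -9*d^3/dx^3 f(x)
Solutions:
 f(x) = C1 + C2*x + C3*x^2 + x^5/270 + 7*x^3/54


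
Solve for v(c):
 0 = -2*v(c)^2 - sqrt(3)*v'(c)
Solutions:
 v(c) = 3/(C1 + 2*sqrt(3)*c)


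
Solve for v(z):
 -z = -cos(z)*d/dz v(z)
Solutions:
 v(z) = C1 + Integral(z/cos(z), z)


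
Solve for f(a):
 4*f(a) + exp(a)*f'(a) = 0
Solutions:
 f(a) = C1*exp(4*exp(-a))


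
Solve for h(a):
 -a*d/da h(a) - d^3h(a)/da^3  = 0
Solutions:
 h(a) = C1 + Integral(C2*airyai(-a) + C3*airybi(-a), a)


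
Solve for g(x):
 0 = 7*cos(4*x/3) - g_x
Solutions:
 g(x) = C1 + 21*sin(4*x/3)/4


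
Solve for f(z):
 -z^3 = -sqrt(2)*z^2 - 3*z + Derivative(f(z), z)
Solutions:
 f(z) = C1 - z^4/4 + sqrt(2)*z^3/3 + 3*z^2/2


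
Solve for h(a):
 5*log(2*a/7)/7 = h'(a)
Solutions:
 h(a) = C1 + 5*a*log(a)/7 - 5*a*log(7)/7 - 5*a/7 + 5*a*log(2)/7


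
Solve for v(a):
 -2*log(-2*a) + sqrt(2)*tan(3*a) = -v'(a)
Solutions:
 v(a) = C1 + 2*a*log(-a) - 2*a + 2*a*log(2) + sqrt(2)*log(cos(3*a))/3


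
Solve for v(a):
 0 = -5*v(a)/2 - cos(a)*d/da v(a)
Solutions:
 v(a) = C1*(sin(a) - 1)^(5/4)/(sin(a) + 1)^(5/4)


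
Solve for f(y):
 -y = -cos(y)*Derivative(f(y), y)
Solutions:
 f(y) = C1 + Integral(y/cos(y), y)


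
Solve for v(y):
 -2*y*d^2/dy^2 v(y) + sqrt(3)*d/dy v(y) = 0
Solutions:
 v(y) = C1 + C2*y^(sqrt(3)/2 + 1)


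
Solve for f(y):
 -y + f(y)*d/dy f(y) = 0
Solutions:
 f(y) = -sqrt(C1 + y^2)
 f(y) = sqrt(C1 + y^2)


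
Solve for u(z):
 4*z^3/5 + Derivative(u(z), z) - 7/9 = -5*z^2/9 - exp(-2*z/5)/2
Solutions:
 u(z) = C1 - z^4/5 - 5*z^3/27 + 7*z/9 + 5*exp(-2*z/5)/4


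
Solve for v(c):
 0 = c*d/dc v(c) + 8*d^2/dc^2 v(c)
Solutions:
 v(c) = C1 + C2*erf(c/4)


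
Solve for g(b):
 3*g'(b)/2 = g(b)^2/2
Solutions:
 g(b) = -3/(C1 + b)


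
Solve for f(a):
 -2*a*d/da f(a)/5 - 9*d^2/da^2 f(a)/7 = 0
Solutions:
 f(a) = C1 + C2*erf(sqrt(35)*a/15)


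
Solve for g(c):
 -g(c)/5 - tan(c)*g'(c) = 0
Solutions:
 g(c) = C1/sin(c)^(1/5)


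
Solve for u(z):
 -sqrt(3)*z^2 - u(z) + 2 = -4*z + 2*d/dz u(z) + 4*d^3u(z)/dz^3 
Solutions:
 u(z) = C1*exp(-3^(1/3)*z*(-(9 + sqrt(105))^(1/3) + 2*3^(1/3)/(9 + sqrt(105))^(1/3))/12)*sin(3^(1/6)*z*(6/(9 + sqrt(105))^(1/3) + 3^(2/3)*(9 + sqrt(105))^(1/3))/12) + C2*exp(-3^(1/3)*z*(-(9 + sqrt(105))^(1/3) + 2*3^(1/3)/(9 + sqrt(105))^(1/3))/12)*cos(3^(1/6)*z*(6/(9 + sqrt(105))^(1/3) + 3^(2/3)*(9 + sqrt(105))^(1/3))/12) + C3*exp(3^(1/3)*z*(-(9 + sqrt(105))^(1/3) + 2*3^(1/3)/(9 + sqrt(105))^(1/3))/6) - sqrt(3)*z^2 + 4*z + 4*sqrt(3)*z - 8*sqrt(3) - 6


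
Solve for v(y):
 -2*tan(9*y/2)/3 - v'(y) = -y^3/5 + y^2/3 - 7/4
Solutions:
 v(y) = C1 + y^4/20 - y^3/9 + 7*y/4 + 4*log(cos(9*y/2))/27


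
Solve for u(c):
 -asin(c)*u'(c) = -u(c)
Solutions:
 u(c) = C1*exp(Integral(1/asin(c), c))


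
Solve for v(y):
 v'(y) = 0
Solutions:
 v(y) = C1


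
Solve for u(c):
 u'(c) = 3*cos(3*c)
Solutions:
 u(c) = C1 + sin(3*c)


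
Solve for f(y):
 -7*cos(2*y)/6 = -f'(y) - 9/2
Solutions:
 f(y) = C1 - 9*y/2 + 7*sin(2*y)/12


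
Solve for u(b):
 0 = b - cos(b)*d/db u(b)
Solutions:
 u(b) = C1 + Integral(b/cos(b), b)


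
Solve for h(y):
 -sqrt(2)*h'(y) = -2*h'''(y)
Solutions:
 h(y) = C1 + C2*exp(-2^(3/4)*y/2) + C3*exp(2^(3/4)*y/2)


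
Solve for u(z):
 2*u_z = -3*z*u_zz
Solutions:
 u(z) = C1 + C2*z^(1/3)


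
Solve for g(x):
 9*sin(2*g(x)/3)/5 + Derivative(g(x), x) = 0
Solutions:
 9*x/5 + 3*log(cos(2*g(x)/3) - 1)/4 - 3*log(cos(2*g(x)/3) + 1)/4 = C1


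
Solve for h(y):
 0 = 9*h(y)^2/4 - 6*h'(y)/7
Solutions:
 h(y) = -8/(C1 + 21*y)


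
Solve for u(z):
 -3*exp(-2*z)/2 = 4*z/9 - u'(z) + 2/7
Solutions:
 u(z) = C1 + 2*z^2/9 + 2*z/7 - 3*exp(-2*z)/4


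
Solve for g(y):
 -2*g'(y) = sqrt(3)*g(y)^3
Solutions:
 g(y) = -sqrt(-1/(C1 - sqrt(3)*y))
 g(y) = sqrt(-1/(C1 - sqrt(3)*y))


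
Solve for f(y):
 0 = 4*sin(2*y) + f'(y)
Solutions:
 f(y) = C1 + 2*cos(2*y)


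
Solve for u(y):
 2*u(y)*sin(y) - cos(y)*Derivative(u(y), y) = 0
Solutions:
 u(y) = C1/cos(y)^2


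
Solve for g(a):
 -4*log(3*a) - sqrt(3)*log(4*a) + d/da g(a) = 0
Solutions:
 g(a) = C1 + sqrt(3)*a*log(a) + 4*a*log(a) - 4*a - sqrt(3)*a + a*log(81*2^(2*sqrt(3)))


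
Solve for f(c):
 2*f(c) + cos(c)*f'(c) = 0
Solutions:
 f(c) = C1*(sin(c) - 1)/(sin(c) + 1)


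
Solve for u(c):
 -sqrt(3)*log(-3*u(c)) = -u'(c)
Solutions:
 -sqrt(3)*Integral(1/(log(-_y) + log(3)), (_y, u(c)))/3 = C1 - c


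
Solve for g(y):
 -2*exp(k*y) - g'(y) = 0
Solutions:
 g(y) = C1 - 2*exp(k*y)/k


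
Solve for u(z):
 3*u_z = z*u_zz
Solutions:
 u(z) = C1 + C2*z^4


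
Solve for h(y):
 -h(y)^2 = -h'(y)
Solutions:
 h(y) = -1/(C1 + y)


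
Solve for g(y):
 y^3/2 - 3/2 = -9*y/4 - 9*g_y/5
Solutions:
 g(y) = C1 - 5*y^4/72 - 5*y^2/8 + 5*y/6


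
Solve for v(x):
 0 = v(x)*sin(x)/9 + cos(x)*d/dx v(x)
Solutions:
 v(x) = C1*cos(x)^(1/9)


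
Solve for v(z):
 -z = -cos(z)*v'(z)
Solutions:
 v(z) = C1 + Integral(z/cos(z), z)


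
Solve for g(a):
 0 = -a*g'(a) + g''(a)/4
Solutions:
 g(a) = C1 + C2*erfi(sqrt(2)*a)


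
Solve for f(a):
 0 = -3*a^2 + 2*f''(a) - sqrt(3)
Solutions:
 f(a) = C1 + C2*a + a^4/8 + sqrt(3)*a^2/4


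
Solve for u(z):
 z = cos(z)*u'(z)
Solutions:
 u(z) = C1 + Integral(z/cos(z), z)


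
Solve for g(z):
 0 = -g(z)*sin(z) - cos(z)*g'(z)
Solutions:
 g(z) = C1*cos(z)


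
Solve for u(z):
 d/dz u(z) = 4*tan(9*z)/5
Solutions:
 u(z) = C1 - 4*log(cos(9*z))/45


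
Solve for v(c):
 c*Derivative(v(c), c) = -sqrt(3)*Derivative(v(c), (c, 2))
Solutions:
 v(c) = C1 + C2*erf(sqrt(2)*3^(3/4)*c/6)


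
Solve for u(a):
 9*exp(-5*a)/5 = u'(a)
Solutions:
 u(a) = C1 - 9*exp(-5*a)/25


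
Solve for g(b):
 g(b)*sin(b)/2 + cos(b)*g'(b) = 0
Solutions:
 g(b) = C1*sqrt(cos(b))


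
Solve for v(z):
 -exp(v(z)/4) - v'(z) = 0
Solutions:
 v(z) = 4*log(1/(C1 + z)) + 8*log(2)


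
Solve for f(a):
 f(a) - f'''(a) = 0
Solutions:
 f(a) = C3*exp(a) + (C1*sin(sqrt(3)*a/2) + C2*cos(sqrt(3)*a/2))*exp(-a/2)


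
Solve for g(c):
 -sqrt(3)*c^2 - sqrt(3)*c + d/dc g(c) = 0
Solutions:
 g(c) = C1 + sqrt(3)*c^3/3 + sqrt(3)*c^2/2


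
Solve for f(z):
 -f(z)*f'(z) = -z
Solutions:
 f(z) = -sqrt(C1 + z^2)
 f(z) = sqrt(C1 + z^2)


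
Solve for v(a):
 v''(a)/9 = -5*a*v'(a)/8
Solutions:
 v(a) = C1 + C2*erf(3*sqrt(5)*a/4)


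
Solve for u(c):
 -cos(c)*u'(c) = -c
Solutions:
 u(c) = C1 + Integral(c/cos(c), c)


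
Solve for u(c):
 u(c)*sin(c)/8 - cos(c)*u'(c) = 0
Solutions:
 u(c) = C1/cos(c)^(1/8)


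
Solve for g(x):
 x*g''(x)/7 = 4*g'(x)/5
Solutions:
 g(x) = C1 + C2*x^(33/5)


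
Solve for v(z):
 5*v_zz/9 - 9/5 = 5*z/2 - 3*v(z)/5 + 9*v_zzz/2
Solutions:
 v(z) = C1*exp(z*(-5^(2/3)*(2187*sqrt(4792969) + 4787969)^(1/3) - 500*5^(1/3)/(2187*sqrt(4792969) + 4787969)^(1/3) + 100)/2430)*sin(sqrt(3)*5^(1/3)*z*(-5^(1/3)*(2187*sqrt(4792969) + 4787969)^(1/3) + 500/(2187*sqrt(4792969) + 4787969)^(1/3))/2430) + C2*exp(z*(-5^(2/3)*(2187*sqrt(4792969) + 4787969)^(1/3) - 500*5^(1/3)/(2187*sqrt(4792969) + 4787969)^(1/3) + 100)/2430)*cos(sqrt(3)*5^(1/3)*z*(-5^(1/3)*(2187*sqrt(4792969) + 4787969)^(1/3) + 500/(2187*sqrt(4792969) + 4787969)^(1/3))/2430) + C3*exp(z*(500*5^(1/3)/(2187*sqrt(4792969) + 4787969)^(1/3) + 50 + 5^(2/3)*(2187*sqrt(4792969) + 4787969)^(1/3))/1215) + 25*z/6 + 3


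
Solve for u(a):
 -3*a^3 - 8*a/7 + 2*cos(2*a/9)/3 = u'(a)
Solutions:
 u(a) = C1 - 3*a^4/4 - 4*a^2/7 + 3*sin(2*a/9)


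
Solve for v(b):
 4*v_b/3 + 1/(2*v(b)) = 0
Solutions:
 v(b) = -sqrt(C1 - 3*b)/2
 v(b) = sqrt(C1 - 3*b)/2


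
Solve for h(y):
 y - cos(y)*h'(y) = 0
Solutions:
 h(y) = C1 + Integral(y/cos(y), y)


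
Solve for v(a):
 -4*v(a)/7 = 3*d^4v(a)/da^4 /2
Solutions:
 v(a) = (C1*sin(2^(1/4)*21^(3/4)*a/21) + C2*cos(2^(1/4)*21^(3/4)*a/21))*exp(-2^(1/4)*21^(3/4)*a/21) + (C3*sin(2^(1/4)*21^(3/4)*a/21) + C4*cos(2^(1/4)*21^(3/4)*a/21))*exp(2^(1/4)*21^(3/4)*a/21)


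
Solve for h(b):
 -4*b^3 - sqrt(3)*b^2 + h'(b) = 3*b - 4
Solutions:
 h(b) = C1 + b^4 + sqrt(3)*b^3/3 + 3*b^2/2 - 4*b


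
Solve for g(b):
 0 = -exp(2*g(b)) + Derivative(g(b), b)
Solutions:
 g(b) = log(-sqrt(-1/(C1 + b))) - log(2)/2
 g(b) = log(-1/(C1 + b))/2 - log(2)/2


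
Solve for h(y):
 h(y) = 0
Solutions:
 h(y) = 0


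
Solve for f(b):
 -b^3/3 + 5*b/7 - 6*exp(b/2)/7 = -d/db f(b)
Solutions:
 f(b) = C1 + b^4/12 - 5*b^2/14 + 12*exp(b/2)/7


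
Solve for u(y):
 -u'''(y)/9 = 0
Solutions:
 u(y) = C1 + C2*y + C3*y^2


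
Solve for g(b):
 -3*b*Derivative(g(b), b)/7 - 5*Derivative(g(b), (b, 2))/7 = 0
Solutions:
 g(b) = C1 + C2*erf(sqrt(30)*b/10)


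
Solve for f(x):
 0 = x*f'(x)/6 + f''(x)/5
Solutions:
 f(x) = C1 + C2*erf(sqrt(15)*x/6)


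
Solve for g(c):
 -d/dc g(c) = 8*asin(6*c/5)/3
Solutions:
 g(c) = C1 - 8*c*asin(6*c/5)/3 - 4*sqrt(25 - 36*c^2)/9


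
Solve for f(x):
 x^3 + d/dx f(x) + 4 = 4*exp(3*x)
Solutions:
 f(x) = C1 - x^4/4 - 4*x + 4*exp(3*x)/3


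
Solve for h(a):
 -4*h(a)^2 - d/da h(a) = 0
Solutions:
 h(a) = 1/(C1 + 4*a)


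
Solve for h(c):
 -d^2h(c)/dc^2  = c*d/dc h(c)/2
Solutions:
 h(c) = C1 + C2*erf(c/2)


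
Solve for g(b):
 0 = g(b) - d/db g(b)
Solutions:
 g(b) = C1*exp(b)


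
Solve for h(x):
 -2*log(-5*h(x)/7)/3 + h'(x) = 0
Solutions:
 -3*Integral(1/(log(-_y) - log(7) + log(5)), (_y, h(x)))/2 = C1 - x


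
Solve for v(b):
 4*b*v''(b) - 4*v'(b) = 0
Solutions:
 v(b) = C1 + C2*b^2


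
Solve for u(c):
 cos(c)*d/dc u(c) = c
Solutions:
 u(c) = C1 + Integral(c/cos(c), c)


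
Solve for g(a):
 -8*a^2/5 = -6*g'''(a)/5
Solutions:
 g(a) = C1 + C2*a + C3*a^2 + a^5/45


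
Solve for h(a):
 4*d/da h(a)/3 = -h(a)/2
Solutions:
 h(a) = C1*exp(-3*a/8)


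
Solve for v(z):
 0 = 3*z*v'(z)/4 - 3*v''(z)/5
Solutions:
 v(z) = C1 + C2*erfi(sqrt(10)*z/4)


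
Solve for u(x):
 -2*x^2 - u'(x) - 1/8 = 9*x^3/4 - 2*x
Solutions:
 u(x) = C1 - 9*x^4/16 - 2*x^3/3 + x^2 - x/8


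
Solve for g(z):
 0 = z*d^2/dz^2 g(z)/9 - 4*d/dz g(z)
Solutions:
 g(z) = C1 + C2*z^37


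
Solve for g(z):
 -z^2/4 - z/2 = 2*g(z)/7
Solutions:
 g(z) = 7*z*(-z - 2)/8


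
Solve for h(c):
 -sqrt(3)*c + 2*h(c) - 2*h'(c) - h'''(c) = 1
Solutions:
 h(c) = C1*exp(c*(-3*(1 + sqrt(105)/9)^(1/3) + 2/(1 + sqrt(105)/9)^(1/3))/6)*sin(sqrt(3)*c*(2/(1 + sqrt(105)/9)^(1/3) + 3*(1 + sqrt(105)/9)^(1/3))/6) + C2*exp(c*(-3*(1 + sqrt(105)/9)^(1/3) + 2/(1 + sqrt(105)/9)^(1/3))/6)*cos(sqrt(3)*c*(2/(1 + sqrt(105)/9)^(1/3) + 3*(1 + sqrt(105)/9)^(1/3))/6) + C3*exp(c*(-2/(3*(1 + sqrt(105)/9)^(1/3)) + (1 + sqrt(105)/9)^(1/3))) + sqrt(3)*c/2 + 1/2 + sqrt(3)/2
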